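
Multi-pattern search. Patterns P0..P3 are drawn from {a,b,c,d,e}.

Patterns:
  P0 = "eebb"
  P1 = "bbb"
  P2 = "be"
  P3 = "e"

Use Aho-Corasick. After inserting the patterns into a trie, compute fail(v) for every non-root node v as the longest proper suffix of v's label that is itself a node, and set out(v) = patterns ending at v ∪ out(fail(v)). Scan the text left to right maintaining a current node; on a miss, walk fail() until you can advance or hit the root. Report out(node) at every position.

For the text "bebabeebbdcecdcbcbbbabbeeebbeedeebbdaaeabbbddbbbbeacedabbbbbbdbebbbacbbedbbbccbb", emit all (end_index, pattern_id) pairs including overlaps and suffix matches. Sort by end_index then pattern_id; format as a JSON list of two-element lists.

Build:
Trie nodes:
  0='ε' goto b→5 e→1
  1='e' goto e→2  [P3 ends]
  2='ee' goto b→3
  3='eeb' goto b→4
  4='eebb' goto ·  [P0 ends]
  5='b' goto b→6 e→8
  6='bb' goto b→7
  7='bbb' goto ·  [P1 ends]
  8='be' goto ·  [P2 ends]

BFS fail/out derivation:
  n1('e'): parent n0 fail=0; on 'e' 0 → fail=0;  out {3}∪∅={3}
  n5('b'): parent n0 fail=0; on 'b' 0 → fail=0;  out ∅∪∅=∅
  n2('ee'): parent n1 fail=0; on 'e' 0 → fail=1;  out ∅∪{3}={3}
  n6('bb'): parent n5 fail=0; on 'b' 0 → fail=5;  out ∅∪∅=∅
  n8('be'): parent n5 fail=0; on 'e' 0 → fail=1;  out {2}∪{3}={2,3}
  n3('eeb'): parent n2 fail=1; on 'b' 1→0 → fail=5;  out ∅∪∅=∅
  n7('bbb'): parent n6 fail=5; on 'b' 5 → fail=6;  out {1}∪∅={1}
  n4('eebb'): parent n3 fail=5; on 'b' 5 → fail=6;  out {0}∪∅={0}

Text stream:
pos 0 'b': at 5
pos 1 'e': at 8  emit P2@[0:1],P3@[1:1]
pos 2 'b': at 5 (fail-walked)
pos 3 'a': at 0 (fail-walked)
pos 4 'b': at 5
pos 5 'e': at 8  emit P2@[4:5],P3@[5:5]
pos 6 'e': at 2 (fail-walked)  emit P3@[6:6]
pos 7 'b': at 3
pos 8 'b': at 4  emit P0@[5:8]
pos 9 'd': at 0 (fail-walked)
pos 10 'c': at 0
pos 11 'e': at 1  emit P3@[11:11]
pos 12 'c': at 0 (fail-walked)
pos 13 'd': at 0
pos 14 'c': at 0
pos 15 'b': at 5
pos 16 'c': at 0 (fail-walked)
pos 17 'b': at 5
pos 18 'b': at 6
pos 19 'b': at 7  emit P1@[17:19]
pos 20 'a': at 0 (fail-walked)
pos 21 'b': at 5
pos 22 'b': at 6
pos 23 'e': at 8 (fail-walked)  emit P2@[22:23],P3@[23:23]
pos 24 'e': at 2 (fail-walked)  emit P3@[24:24]
pos 25 'e': at 2 (fail-walked)  emit P3@[25:25]
pos 26 'b': at 3
pos 27 'b': at 4  emit P0@[24:27]
pos 28 'e': at 8 (fail-walked)  emit P2@[27:28],P3@[28:28]
pos 29 'e': at 2 (fail-walked)  emit P3@[29:29]
pos 30 'd': at 0 (fail-walked)
pos 31 'e': at 1  emit P3@[31:31]
pos 32 'e': at 2  emit P3@[32:32]
pos 33 'b': at 3
pos 34 'b': at 4  emit P0@[31:34]
pos 35 'd': at 0 (fail-walked)
pos 36 'a': at 0
pos 37 'a': at 0
pos 38 'e': at 1  emit P3@[38:38]
pos 39 'a': at 0 (fail-walked)
pos 40 'b': at 5
pos 41 'b': at 6
pos 42 'b': at 7  emit P1@[40:42]
pos 43 'd': at 0 (fail-walked)
pos 44 'd': at 0
pos 45 'b': at 5
pos 46 'b': at 6
pos 47 'b': at 7  emit P1@[45:47]
pos 48 'b': at 7 (fail-walked)  emit P1@[46:48]
pos 49 'e': at 8 (fail-walked)  emit P2@[48:49],P3@[49:49]
pos 50 'a': at 0 (fail-walked)
pos 51 'c': at 0
pos 52 'e': at 1  emit P3@[52:52]
pos 53 'd': at 0 (fail-walked)
pos 54 'a': at 0
pos 55 'b': at 5
pos 56 'b': at 6
pos 57 'b': at 7  emit P1@[55:57]
pos 58 'b': at 7 (fail-walked)  emit P1@[56:58]
pos 59 'b': at 7 (fail-walked)  emit P1@[57:59]
pos 60 'b': at 7 (fail-walked)  emit P1@[58:60]
pos 61 'd': at 0 (fail-walked)
pos 62 'b': at 5
pos 63 'e': at 8  emit P2@[62:63],P3@[63:63]
pos 64 'b': at 5 (fail-walked)
pos 65 'b': at 6
pos 66 'b': at 7  emit P1@[64:66]
pos 67 'a': at 0 (fail-walked)
pos 68 'c': at 0
pos 69 'b': at 5
pos 70 'b': at 6
pos 71 'e': at 8 (fail-walked)  emit P2@[70:71],P3@[71:71]
pos 72 'd': at 0 (fail-walked)
pos 73 'b': at 5
pos 74 'b': at 6
pos 75 'b': at 7  emit P1@[73:75]
pos 76 'c': at 0 (fail-walked)
pos 77 'c': at 0
pos 78 'b': at 5
pos 79 'b': at 6

Matches: [[1,2],[1,3],[5,2],[5,3],[6,3],[8,0],[11,3],[19,1],[23,2],[23,3],[24,3],[25,3],[27,0],[28,2],[28,3],[29,3],[31,3],[32,3],[34,0],[38,3],[42,1],[47,1],[48,1],[49,2],[49,3],[52,3],[57,1],[58,1],[59,1],[60,1],[63,2],[63,3],[66,1],[71,2],[71,3],[75,1]]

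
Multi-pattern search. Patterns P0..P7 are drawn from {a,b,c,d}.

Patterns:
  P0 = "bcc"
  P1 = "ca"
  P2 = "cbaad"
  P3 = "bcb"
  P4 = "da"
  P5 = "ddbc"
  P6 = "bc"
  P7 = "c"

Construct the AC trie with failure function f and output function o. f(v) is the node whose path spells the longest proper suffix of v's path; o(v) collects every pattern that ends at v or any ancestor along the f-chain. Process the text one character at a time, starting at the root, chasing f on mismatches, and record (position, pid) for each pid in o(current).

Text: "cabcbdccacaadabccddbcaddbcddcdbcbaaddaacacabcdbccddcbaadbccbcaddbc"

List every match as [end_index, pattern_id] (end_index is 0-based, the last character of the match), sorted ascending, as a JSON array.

Construct AC machine:
Trie (insert patterns):
  n0 'ε': b→1 c→4 d→11
  n1 'b': c→2
  n2 'bc': b→10 c→3  ←P6
  n3 'bcc': ·  ←P0
  n4 'c': a→5 b→6  ←P7
  n5 'ca': ·  ←P1
  n6 'cb': a→7
  n7 'cba': a→8
  n8 'cbaa': d→9
  n9 'cbaad': ·  ←P2
  n10 'bcb': ·  ←P3
  n11 'd': a→12 d→13
  n12 'da': ·  ←P4
  n13 'dd': b→14
  n14 'ddb': c→15
  n15 'ddbc': ·  ←P5

Failure links (BFS by depth):
  n1('b'): parent n0 fail=0; on 'b' 0 → fail=0;  out ∅∪∅=∅
  n4('c'): parent n0 fail=0; on 'c' 0 → fail=0;  out {7}∪∅={7}
  n11('d'): parent n0 fail=0; on 'd' 0 → fail=0;  out ∅∪∅=∅
  n2('bc'): parent n1 fail=0; on 'c' 0 → fail=4;  out {6}∪{7}={6,7}
  n5('ca'): parent n4 fail=0; on 'a' 0 → fail=0;  out {1}∪∅={1}
  n6('cb'): parent n4 fail=0; on 'b' 0 → fail=1;  out ∅∪∅=∅
  n12('da'): parent n11 fail=0; on 'a' 0 → fail=0;  out {4}∪∅={4}
  n13('dd'): parent n11 fail=0; on 'd' 0 → fail=11;  out ∅∪∅=∅
  n3('bcc'): parent n2 fail=4; on 'c' 4→0 → fail=4;  out {0}∪{7}={0,7}
  n7('cba'): parent n6 fail=1; on 'a' 1→0 → fail=0;  out ∅∪∅=∅
  n10('bcb'): parent n2 fail=4; on 'b' 4 → fail=6;  out {3}∪∅={3}
  n14('ddb'): parent n13 fail=11; on 'b' 11→0 → fail=1;  out ∅∪∅=∅
  n8('cbaa'): parent n7 fail=0; on 'a' 0 → fail=0;  out ∅∪∅=∅
  n15('ddbc'): parent n14 fail=1; on 'c' 1 → fail=2;  out {5}∪{6,7}={5,6,7}
  n9('cbaad'): parent n8 fail=0; on 'd' 0 → fail=11;  out {2}∪∅={2}

Scan:
pos 0 'c': at 4  ** P7@[0:0]
pos 1 'a': at 5  ** P1@[0:1]
pos 2 'b': at 1 (via fail)
pos 3 'c': at 2  ** P6@[2:3],P7@[3:3]
pos 4 'b': at 10  ** P3@[2:4]
pos 5 'd': at 11 (via fail)
pos 6 'c': at 4 (via fail)  ** P7@[6:6]
pos 7 'c': at 4 (via fail)  ** P7@[7:7]
pos 8 'a': at 5  ** P1@[7:8]
pos 9 'c': at 4 (via fail)  ** P7@[9:9]
pos 10 'a': at 5  ** P1@[9:10]
pos 11 'a': at 0 (via fail)
pos 12 'd': at 11
pos 13 'a': at 12  ** P4@[12:13]
pos 14 'b': at 1 (via fail)
pos 15 'c': at 2  ** P6@[14:15],P7@[15:15]
pos 16 'c': at 3  ** P0@[14:16],P7@[16:16]
pos 17 'd': at 11 (via fail)
pos 18 'd': at 13
pos 19 'b': at 14
pos 20 'c': at 15  ** P5@[17:20],P6@[19:20],P7@[20:20]
pos 21 'a': at 5 (via fail)  ** P1@[20:21]
pos 22 'd': at 11 (via fail)
pos 23 'd': at 13
pos 24 'b': at 14
pos 25 'c': at 15  ** P5@[22:25],P6@[24:25],P7@[25:25]
pos 26 'd': at 11 (via fail)
pos 27 'd': at 13
pos 28 'c': at 4 (via fail)  ** P7@[28:28]
pos 29 'd': at 11 (via fail)
pos 30 'b': at 1 (via fail)
pos 31 'c': at 2  ** P6@[30:31],P7@[31:31]
pos 32 'b': at 10  ** P3@[30:32]
pos 33 'a': at 7 (via fail)
pos 34 'a': at 8
pos 35 'd': at 9  ** P2@[31:35]
pos 36 'd': at 13 (via fail)
pos 37 'a': at 12 (via fail)  ** P4@[36:37]
pos 38 'a': at 0 (via fail)
pos 39 'c': at 4  ** P7@[39:39]
pos 40 'a': at 5  ** P1@[39:40]
pos 41 'c': at 4 (via fail)  ** P7@[41:41]
pos 42 'a': at 5  ** P1@[41:42]
pos 43 'b': at 1 (via fail)
pos 44 'c': at 2  ** P6@[43:44],P7@[44:44]
pos 45 'd': at 11 (via fail)
pos 46 'b': at 1 (via fail)
pos 47 'c': at 2  ** P6@[46:47],P7@[47:47]
pos 48 'c': at 3  ** P0@[46:48],P7@[48:48]
pos 49 'd': at 11 (via fail)
pos 50 'd': at 13
pos 51 'c': at 4 (via fail)  ** P7@[51:51]
pos 52 'b': at 6
pos 53 'a': at 7
pos 54 'a': at 8
pos 55 'd': at 9  ** P2@[51:55]
pos 56 'b': at 1 (via fail)
pos 57 'c': at 2  ** P6@[56:57],P7@[57:57]
pos 58 'c': at 3  ** P0@[56:58],P7@[58:58]
pos 59 'b': at 6 (via fail)
pos 60 'c': at 2 (via fail)  ** P6@[59:60],P7@[60:60]
pos 61 'a': at 5 (via fail)  ** P1@[60:61]
pos 62 'd': at 11 (via fail)
pos 63 'd': at 13
pos 64 'b': at 14
pos 65 'c': at 15  ** P5@[62:65],P6@[64:65],P7@[65:65]

Result: [[0,7],[1,1],[3,6],[3,7],[4,3],[6,7],[7,7],[8,1],[9,7],[10,1],[13,4],[15,6],[15,7],[16,0],[16,7],[20,5],[20,6],[20,7],[21,1],[25,5],[25,6],[25,7],[28,7],[31,6],[31,7],[32,3],[35,2],[37,4],[39,7],[40,1],[41,7],[42,1],[44,6],[44,7],[47,6],[47,7],[48,0],[48,7],[51,7],[55,2],[57,6],[57,7],[58,0],[58,7],[60,6],[60,7],[61,1],[65,5],[65,6],[65,7]]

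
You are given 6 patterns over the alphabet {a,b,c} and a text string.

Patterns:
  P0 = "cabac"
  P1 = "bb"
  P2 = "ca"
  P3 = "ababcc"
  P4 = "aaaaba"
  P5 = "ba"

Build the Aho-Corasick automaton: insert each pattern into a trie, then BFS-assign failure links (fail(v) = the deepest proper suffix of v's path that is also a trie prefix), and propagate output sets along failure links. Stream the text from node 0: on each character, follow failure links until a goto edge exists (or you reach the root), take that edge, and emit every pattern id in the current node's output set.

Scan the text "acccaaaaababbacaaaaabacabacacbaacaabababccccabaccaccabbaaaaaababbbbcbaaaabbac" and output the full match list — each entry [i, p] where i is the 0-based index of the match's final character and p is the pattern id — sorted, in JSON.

Build automaton:
Trie (insert patterns):
  0='ε' goto a→8 b→6 c→1
  1='c' goto a→2
  2='ca' goto b→3  ←P2
  3='cab' goto a→4
  4='caba' goto c→5
  5='cabac' goto ·  ←P0
  6='b' goto a→19 b→7
  7='bb' goto ·  ←P1
  8='a' goto a→14 b→9
  9='ab' goto a→10
  10='aba' goto b→11
  11='abab' goto c→12
  12='ababc' goto c→13
  13='ababcc' goto ·  ←P3
  14='aa' goto a→15
  15='aaa' goto a→16
  16='aaaa' goto b→17
  17='aaaab' goto a→18
  18='aaaaba' goto ·  ←P4
  19='ba' goto ·  ←P5

Failure links (BFS by depth):
  fail(1) 'c': from fail(0)=0 chase 'c': 0 ⇒ 0;  out=∅∪out(0)=∅
  fail(6) 'b': from fail(0)=0 chase 'b': 0 ⇒ 0;  out=∅∪out(0)=∅
  fail(8) 'a': from fail(0)=0 chase 'a': 0 ⇒ 0;  out=∅∪out(0)=∅
  fail(2) 'ca': from fail(1)=0 chase 'a': 0 ⇒ 8;  out={2}∪out(8)={2}
  fail(7) 'bb': from fail(6)=0 chase 'b': 0 ⇒ 6;  out={1}∪out(6)={1}
  fail(9) 'ab': from fail(8)=0 chase 'b': 0 ⇒ 6;  out=∅∪out(6)=∅
  fail(14) 'aa': from fail(8)=0 chase 'a': 0 ⇒ 8;  out=∅∪out(8)=∅
  fail(19) 'ba': from fail(6)=0 chase 'a': 0 ⇒ 8;  out={5}∪out(8)={5}
  fail(3) 'cab': from fail(2)=8 chase 'b': 8 ⇒ 9;  out=∅∪out(9)=∅
  fail(10) 'aba': from fail(9)=6 chase 'a': 6 ⇒ 19;  out=∅∪out(19)={5}
  fail(15) 'aaa': from fail(14)=8 chase 'a': 8 ⇒ 14;  out=∅∪out(14)=∅
  fail(4) 'caba': from fail(3)=9 chase 'a': 9 ⇒ 10;  out=∅∪out(10)={5}
  fail(11) 'abab': from fail(10)=19 chase 'b': 19→8 ⇒ 9;  out=∅∪out(9)=∅
  fail(16) 'aaaa': from fail(15)=14 chase 'a': 14 ⇒ 15;  out=∅∪out(15)=∅
  fail(5) 'cabac': from fail(4)=10 chase 'c': 10→19→8→0 ⇒ 1;  out={0}∪out(1)={0}
  fail(12) 'ababc': from fail(11)=9 chase 'c': 9→6→0 ⇒ 1;  out=∅∪out(1)=∅
  fail(17) 'aaaab': from fail(16)=15 chase 'b': 15→14→8 ⇒ 9;  out=∅∪out(9)=∅
  fail(13) 'ababcc': from fail(12)=1 chase 'c': 1→0 ⇒ 1;  out={3}∪out(1)={3}
  fail(18) 'aaaaba': from fail(17)=9 chase 'a': 9 ⇒ 10;  out={4}∪out(10)={4,5}

Run:
i=0 'a': node 0→8
i=1 'c': node 8→1 (via fail)
i=2 'c': node 1→1 (via fail)
i=3 'c': node 1→1 (via fail)
i=4 'a': node 1→2  → match P2@[3:4]
i=5 'a': node 2→14 (via fail)
i=6 'a': node 14→15
i=7 'a': node 15→16
i=8 'a': node 16→16 (via fail)
i=9 'b': node 16→17
i=10 'a': node 17→18  → match P4@[5:10],P5@[9:10]
i=11 'b': node 18→11 (via fail)
i=12 'b': node 11→7 (via fail)  → match P1@[11:12]
i=13 'a': node 7→19 (via fail)  → match P5@[12:13]
i=14 'c': node 19→1 (via fail)
i=15 'a': node 1→2  → match P2@[14:15]
i=16 'a': node 2→14 (via fail)
i=17 'a': node 14→15
i=18 'a': node 15→16
i=19 'a': node 16→16 (via fail)
i=20 'b': node 16→17
i=21 'a': node 17→18  → match P4@[16:21],P5@[20:21]
i=22 'c': node 18→1 (via fail)
i=23 'a': node 1→2  → match P2@[22:23]
i=24 'b': node 2→3
i=25 'a': node 3→4  → match P5@[24:25]
i=26 'c': node 4→5  → match P0@[22:26]
i=27 'a': node 5→2 (via fail)  → match P2@[26:27]
i=28 'c': node 2→1 (via fail)
i=29 'b': node 1→6 (via fail)
i=30 'a': node 6→19  → match P5@[29:30]
i=31 'a': node 19→14 (via fail)
i=32 'c': node 14→1 (via fail)
i=33 'a': node 1→2  → match P2@[32:33]
i=34 'a': node 2→14 (via fail)
i=35 'b': node 14→9 (via fail)
i=36 'a': node 9→10  → match P5@[35:36]
i=37 'b': node 10→11
i=38 'a': node 11→10 (via fail)  → match P5@[37:38]
i=39 'b': node 10→11
i=40 'c': node 11→12
i=41 'c': node 12→13  → match P3@[36:41]
i=42 'c': node 13→1 (via fail)
i=43 'c': node 1→1 (via fail)
i=44 'a': node 1→2  → match P2@[43:44]
i=45 'b': node 2→3
i=46 'a': node 3→4  → match P5@[45:46]
i=47 'c': node 4→5  → match P0@[43:47]
i=48 'c': node 5→1 (via fail)
i=49 'a': node 1→2  → match P2@[48:49]
i=50 'c': node 2→1 (via fail)
i=51 'c': node 1→1 (via fail)
i=52 'a': node 1→2  → match P2@[51:52]
i=53 'b': node 2→3
i=54 'b': node 3→7 (via fail)  → match P1@[53:54]
i=55 'a': node 7→19 (via fail)  → match P5@[54:55]
i=56 'a': node 19→14 (via fail)
i=57 'a': node 14→15
i=58 'a': node 15→16
i=59 'a': node 16→16 (via fail)
i=60 'a': node 16→16 (via fail)
i=61 'b': node 16→17
i=62 'a': node 17→18  → match P4@[57:62],P5@[61:62]
i=63 'b': node 18→11 (via fail)
i=64 'b': node 11→7 (via fail)  → match P1@[63:64]
i=65 'b': node 7→7 (via fail)  → match P1@[64:65]
i=66 'b': node 7→7 (via fail)  → match P1@[65:66]
i=67 'c': node 7→1 (via fail)
i=68 'b': node 1→6 (via fail)
i=69 'a': node 6→19  → match P5@[68:69]
i=70 'a': node 19→14 (via fail)
i=71 'a': node 14→15
i=72 'a': node 15→16
i=73 'b': node 16→17
i=74 'b': node 17→7 (via fail)  → match P1@[73:74]
i=75 'a': node 7→19 (via fail)  → match P5@[74:75]
i=76 'c': node 19→1 (via fail)

All matches (sorted): [[4,2],[10,4],[10,5],[12,1],[13,5],[15,2],[21,4],[21,5],[23,2],[25,5],[26,0],[27,2],[30,5],[33,2],[36,5],[38,5],[41,3],[44,2],[46,5],[47,0],[49,2],[52,2],[54,1],[55,5],[62,4],[62,5],[64,1],[65,1],[66,1],[69,5],[74,1],[75,5]]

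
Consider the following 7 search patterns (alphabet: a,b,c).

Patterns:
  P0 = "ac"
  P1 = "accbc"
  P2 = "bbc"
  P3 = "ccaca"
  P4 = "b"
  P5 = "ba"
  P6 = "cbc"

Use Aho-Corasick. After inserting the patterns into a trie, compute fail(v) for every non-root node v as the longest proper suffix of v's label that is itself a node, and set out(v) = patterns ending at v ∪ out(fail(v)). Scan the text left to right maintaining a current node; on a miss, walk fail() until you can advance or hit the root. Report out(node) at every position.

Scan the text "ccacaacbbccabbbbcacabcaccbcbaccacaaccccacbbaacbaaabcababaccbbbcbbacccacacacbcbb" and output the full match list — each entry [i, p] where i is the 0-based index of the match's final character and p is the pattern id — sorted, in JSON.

Build:
Trie (insert patterns):
  0='ε' goto a→1 b→6 c→9
  1='a' goto c→2
  2='ac' goto c→3  [P0 ends]
  3='acc' goto b→4
  4='accb' goto c→5
  5='accbc' goto ·  [P1 ends]
  6='b' goto a→14 b→7  [P4 ends]
  7='bb' goto c→8
  8='bbc' goto ·  [P2 ends]
  9='c' goto b→15 c→10
  10='cc' goto a→11
  11='cca' goto c→12
  12='ccac' goto a→13
  13='ccaca' goto ·  [P3 ends]
  14='ba' goto ·  [P5 ends]
  15='cb' goto c→16
  16='cbc' goto ·  [P6 ends]

Failure links (BFS by depth):
  fail(1) 'a': from fail(0)=0 chase 'a': 0 ⇒ 0;  out=∅∪out(0)=∅
  fail(6) 'b': from fail(0)=0 chase 'b': 0 ⇒ 0;  out={4}∪out(0)={4}
  fail(9) 'c': from fail(0)=0 chase 'c': 0 ⇒ 0;  out=∅∪out(0)=∅
  fail(2) 'ac': from fail(1)=0 chase 'c': 0 ⇒ 9;  out={0}∪out(9)={0}
  fail(7) 'bb': from fail(6)=0 chase 'b': 0 ⇒ 6;  out=∅∪out(6)={4}
  fail(10) 'cc': from fail(9)=0 chase 'c': 0 ⇒ 9;  out=∅∪out(9)=∅
  fail(14) 'ba': from fail(6)=0 chase 'a': 0 ⇒ 1;  out={5}∪out(1)={5}
  fail(15) 'cb': from fail(9)=0 chase 'b': 0 ⇒ 6;  out=∅∪out(6)={4}
  fail(3) 'acc': from fail(2)=9 chase 'c': 9 ⇒ 10;  out=∅∪out(10)=∅
  fail(8) 'bbc': from fail(7)=6 chase 'c': 6→0 ⇒ 9;  out={2}∪out(9)={2}
  fail(11) 'cca': from fail(10)=9 chase 'a': 9→0 ⇒ 1;  out=∅∪out(1)=∅
  fail(16) 'cbc': from fail(15)=6 chase 'c': 6→0 ⇒ 9;  out={6}∪out(9)={6}
  fail(4) 'accb': from fail(3)=10 chase 'b': 10→9 ⇒ 15;  out=∅∪out(15)={4}
  fail(12) 'ccac': from fail(11)=1 chase 'c': 1 ⇒ 2;  out=∅∪out(2)={0}
  fail(5) 'accbc': from fail(4)=15 chase 'c': 15 ⇒ 16;  out={1}∪out(16)={1,6}
  fail(13) 'ccaca': from fail(12)=2 chase 'a': 2→9→0 ⇒ 1;  out={3}∪out(1)={3}

Scan:
[0] read 'c'  n0⇒n9
[1] read 'c'  n9⇒n10
[2] read 'a'  n10⇒n11
[3] read 'c'  n11⇒n12  emit P0@[2:3]
[4] read 'a'  n12⇒n13  emit P3@[0:4]
[5] read 'a'  n13⇒n1 (fail-walked)
[6] read 'c'  n1⇒n2  emit P0@[5:6]
[7] read 'b'  n2⇒n15 (fail-walked)  emit P4@[7:7]
[8] read 'b'  n15⇒n7 (fail-walked)  emit P4@[8:8]
[9] read 'c'  n7⇒n8  emit P2@[7:9]
[10] read 'c'  n8⇒n10 (fail-walked)
[11] read 'a'  n10⇒n11
[12] read 'b'  n11⇒n6 (fail-walked)  emit P4@[12:12]
[13] read 'b'  n6⇒n7  emit P4@[13:13]
[14] read 'b'  n7⇒n7 (fail-walked)  emit P4@[14:14]
[15] read 'b'  n7⇒n7 (fail-walked)  emit P4@[15:15]
[16] read 'c'  n7⇒n8  emit P2@[14:16]
[17] read 'a'  n8⇒n1 (fail-walked)
[18] read 'c'  n1⇒n2  emit P0@[17:18]
[19] read 'a'  n2⇒n1 (fail-walked)
[20] read 'b'  n1⇒n6 (fail-walked)  emit P4@[20:20]
[21] read 'c'  n6⇒n9 (fail-walked)
[22] read 'a'  n9⇒n1 (fail-walked)
[23] read 'c'  n1⇒n2  emit P0@[22:23]
[24] read 'c'  n2⇒n3
[25] read 'b'  n3⇒n4  emit P4@[25:25]
[26] read 'c'  n4⇒n5  emit P1@[22:26],P6@[24:26]
[27] read 'b'  n5⇒n15 (fail-walked)  emit P4@[27:27]
[28] read 'a'  n15⇒n14 (fail-walked)  emit P5@[27:28]
[29] read 'c'  n14⇒n2 (fail-walked)  emit P0@[28:29]
[30] read 'c'  n2⇒n3
[31] read 'a'  n3⇒n11 (fail-walked)
[32] read 'c'  n11⇒n12  emit P0@[31:32]
[33] read 'a'  n12⇒n13  emit P3@[29:33]
[34] read 'a'  n13⇒n1 (fail-walked)
[35] read 'c'  n1⇒n2  emit P0@[34:35]
[36] read 'c'  n2⇒n3
[37] read 'c'  n3⇒n10 (fail-walked)
[38] read 'c'  n10⇒n10 (fail-walked)
[39] read 'a'  n10⇒n11
[40] read 'c'  n11⇒n12  emit P0@[39:40]
[41] read 'b'  n12⇒n15 (fail-walked)  emit P4@[41:41]
[42] read 'b'  n15⇒n7 (fail-walked)  emit P4@[42:42]
[43] read 'a'  n7⇒n14 (fail-walked)  emit P5@[42:43]
[44] read 'a'  n14⇒n1 (fail-walked)
[45] read 'c'  n1⇒n2  emit P0@[44:45]
[46] read 'b'  n2⇒n15 (fail-walked)  emit P4@[46:46]
[47] read 'a'  n15⇒n14 (fail-walked)  emit P5@[46:47]
[48] read 'a'  n14⇒n1 (fail-walked)
[49] read 'a'  n1⇒n1 (fail-walked)
[50] read 'b'  n1⇒n6 (fail-walked)  emit P4@[50:50]
[51] read 'c'  n6⇒n9 (fail-walked)
[52] read 'a'  n9⇒n1 (fail-walked)
[53] read 'b'  n1⇒n6 (fail-walked)  emit P4@[53:53]
[54] read 'a'  n6⇒n14  emit P5@[53:54]
[55] read 'b'  n14⇒n6 (fail-walked)  emit P4@[55:55]
[56] read 'a'  n6⇒n14  emit P5@[55:56]
[57] read 'c'  n14⇒n2 (fail-walked)  emit P0@[56:57]
[58] read 'c'  n2⇒n3
[59] read 'b'  n3⇒n4  emit P4@[59:59]
[60] read 'b'  n4⇒n7 (fail-walked)  emit P4@[60:60]
[61] read 'b'  n7⇒n7 (fail-walked)  emit P4@[61:61]
[62] read 'c'  n7⇒n8  emit P2@[60:62]
[63] read 'b'  n8⇒n15 (fail-walked)  emit P4@[63:63]
[64] read 'b'  n15⇒n7 (fail-walked)  emit P4@[64:64]
[65] read 'a'  n7⇒n14 (fail-walked)  emit P5@[64:65]
[66] read 'c'  n14⇒n2 (fail-walked)  emit P0@[65:66]
[67] read 'c'  n2⇒n3
[68] read 'c'  n3⇒n10 (fail-walked)
[69] read 'a'  n10⇒n11
[70] read 'c'  n11⇒n12  emit P0@[69:70]
[71] read 'a'  n12⇒n13  emit P3@[67:71]
[72] read 'c'  n13⇒n2 (fail-walked)  emit P0@[71:72]
[73] read 'a'  n2⇒n1 (fail-walked)
[74] read 'c'  n1⇒n2  emit P0@[73:74]
[75] read 'b'  n2⇒n15 (fail-walked)  emit P4@[75:75]
[76] read 'c'  n15⇒n16  emit P6@[74:76]
[77] read 'b'  n16⇒n15 (fail-walked)  emit P4@[77:77]
[78] read 'b'  n15⇒n7 (fail-walked)  emit P4@[78:78]

Matches: [[3,0],[4,3],[6,0],[7,4],[8,4],[9,2],[12,4],[13,4],[14,4],[15,4],[16,2],[18,0],[20,4],[23,0],[25,4],[26,1],[26,6],[27,4],[28,5],[29,0],[32,0],[33,3],[35,0],[40,0],[41,4],[42,4],[43,5],[45,0],[46,4],[47,5],[50,4],[53,4],[54,5],[55,4],[56,5],[57,0],[59,4],[60,4],[61,4],[62,2],[63,4],[64,4],[65,5],[66,0],[70,0],[71,3],[72,0],[74,0],[75,4],[76,6],[77,4],[78,4]]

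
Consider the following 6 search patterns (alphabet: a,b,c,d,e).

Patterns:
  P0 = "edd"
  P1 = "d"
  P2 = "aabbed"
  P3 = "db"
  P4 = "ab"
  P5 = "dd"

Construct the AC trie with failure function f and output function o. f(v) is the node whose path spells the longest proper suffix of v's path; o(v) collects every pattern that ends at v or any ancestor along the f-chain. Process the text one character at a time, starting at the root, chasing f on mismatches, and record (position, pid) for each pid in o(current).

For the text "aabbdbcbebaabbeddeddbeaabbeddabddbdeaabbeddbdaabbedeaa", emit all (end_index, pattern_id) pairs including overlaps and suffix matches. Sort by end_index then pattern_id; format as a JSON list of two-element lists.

Construct AC machine:
Trie (insert patterns):
  n0 'ε': a→5 d→4 e→1
  n1 'e': d→2
  n2 'ed': d→3
  n3 'edd': ·  ←P0
  n4 'd': b→11 d→13  ←P1
  n5 'a': a→6 b→12
  n6 'aa': b→7
  n7 'aab': b→8
  n8 'aabb': e→9
  n9 'aabbe': d→10
  n10 'aabbed': ·  ←P2
  n11 'db': ·  ←P3
  n12 'ab': ·  ←P4
  n13 'dd': ·  ←P5

BFS fail/out derivation:
  fail(1) 'e': from fail(0)=0 chase 'e': 0 ⇒ 0;  out=∅∪out(0)=∅
  fail(4) 'd': from fail(0)=0 chase 'd': 0 ⇒ 0;  out={1}∪out(0)={1}
  fail(5) 'a': from fail(0)=0 chase 'a': 0 ⇒ 0;  out=∅∪out(0)=∅
  fail(2) 'ed': from fail(1)=0 chase 'd': 0 ⇒ 4;  out=∅∪out(4)={1}
  fail(6) 'aa': from fail(5)=0 chase 'a': 0 ⇒ 5;  out=∅∪out(5)=∅
  fail(11) 'db': from fail(4)=0 chase 'b': 0 ⇒ 0;  out={3}∪out(0)={3}
  fail(12) 'ab': from fail(5)=0 chase 'b': 0 ⇒ 0;  out={4}∪out(0)={4}
  fail(13) 'dd': from fail(4)=0 chase 'd': 0 ⇒ 4;  out={5}∪out(4)={1,5}
  fail(3) 'edd': from fail(2)=4 chase 'd': 4 ⇒ 13;  out={0}∪out(13)={0,1,5}
  fail(7) 'aab': from fail(6)=5 chase 'b': 5 ⇒ 12;  out=∅∪out(12)={4}
  fail(8) 'aabb': from fail(7)=12 chase 'b': 12→0 ⇒ 0;  out=∅∪out(0)=∅
  fail(9) 'aabbe': from fail(8)=0 chase 'e': 0 ⇒ 1;  out=∅∪out(1)=∅
  fail(10) 'aabbed': from fail(9)=1 chase 'd': 1 ⇒ 2;  out={2}∪out(2)={1,2}

Run:
pos 0 'a': at 5
pos 1 'a': at 6
pos 2 'b': at 7  → match P4@[1:2]
pos 3 'b': at 8
pos 4 'd': at 4 ·f  → match P1@[4:4]
pos 5 'b': at 11  → match P3@[4:5]
pos 6 'c': at 0 ·f
pos 7 'b': at 0
pos 8 'e': at 1
pos 9 'b': at 0 ·f
pos 10 'a': at 5
pos 11 'a': at 6
pos 12 'b': at 7  → match P4@[11:12]
pos 13 'b': at 8
pos 14 'e': at 9
pos 15 'd': at 10  → match P1@[15:15],P2@[10:15]
pos 16 'd': at 3 ·f  → match P0@[14:16],P1@[16:16],P5@[15:16]
pos 17 'e': at 1 ·f
pos 18 'd': at 2  → match P1@[18:18]
pos 19 'd': at 3  → match P0@[17:19],P1@[19:19],P5@[18:19]
pos 20 'b': at 11 ·f  → match P3@[19:20]
pos 21 'e': at 1 ·f
pos 22 'a': at 5 ·f
pos 23 'a': at 6
pos 24 'b': at 7  → match P4@[23:24]
pos 25 'b': at 8
pos 26 'e': at 9
pos 27 'd': at 10  → match P1@[27:27],P2@[22:27]
pos 28 'd': at 3 ·f  → match P0@[26:28],P1@[28:28],P5@[27:28]
pos 29 'a': at 5 ·f
pos 30 'b': at 12  → match P4@[29:30]
pos 31 'd': at 4 ·f  → match P1@[31:31]
pos 32 'd': at 13  → match P1@[32:32],P5@[31:32]
pos 33 'b': at 11 ·f  → match P3@[32:33]
pos 34 'd': at 4 ·f  → match P1@[34:34]
pos 35 'e': at 1 ·f
pos 36 'a': at 5 ·f
pos 37 'a': at 6
pos 38 'b': at 7  → match P4@[37:38]
pos 39 'b': at 8
pos 40 'e': at 9
pos 41 'd': at 10  → match P1@[41:41],P2@[36:41]
pos 42 'd': at 3 ·f  → match P0@[40:42],P1@[42:42],P5@[41:42]
pos 43 'b': at 11 ·f  → match P3@[42:43]
pos 44 'd': at 4 ·f  → match P1@[44:44]
pos 45 'a': at 5 ·f
pos 46 'a': at 6
pos 47 'b': at 7  → match P4@[46:47]
pos 48 'b': at 8
pos 49 'e': at 9
pos 50 'd': at 10  → match P1@[50:50],P2@[45:50]
pos 51 'e': at 1 ·f
pos 52 'a': at 5 ·f
pos 53 'a': at 6

All matches (sorted): [[2,4],[4,1],[5,3],[12,4],[15,1],[15,2],[16,0],[16,1],[16,5],[18,1],[19,0],[19,1],[19,5],[20,3],[24,4],[27,1],[27,2],[28,0],[28,1],[28,5],[30,4],[31,1],[32,1],[32,5],[33,3],[34,1],[38,4],[41,1],[41,2],[42,0],[42,1],[42,5],[43,3],[44,1],[47,4],[50,1],[50,2]]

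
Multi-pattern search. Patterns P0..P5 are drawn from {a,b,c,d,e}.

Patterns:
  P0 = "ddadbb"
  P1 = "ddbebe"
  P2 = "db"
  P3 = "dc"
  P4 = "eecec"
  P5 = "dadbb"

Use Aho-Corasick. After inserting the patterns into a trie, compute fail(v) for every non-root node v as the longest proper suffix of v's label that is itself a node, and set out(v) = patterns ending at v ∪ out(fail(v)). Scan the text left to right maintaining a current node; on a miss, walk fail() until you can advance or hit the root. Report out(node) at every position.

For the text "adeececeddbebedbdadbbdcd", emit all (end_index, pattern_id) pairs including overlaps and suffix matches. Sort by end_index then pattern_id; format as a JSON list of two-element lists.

Construct AC machine:
Trie (insert patterns):
  n0 'ε': d→1 e→13
  n1 'd': a→18 b→11 c→12 d→2
  n2 'dd': a→3 b→7
  n3 'dda': d→4
  n4 'ddad': b→5
  n5 'ddadb': b→6
  n6 'ddadbb': ·  [P0 ends]
  n7 'ddb': e→8
  n8 'ddbe': b→9
  n9 'ddbeb': e→10
  n10 'ddbebe': ·  [P1 ends]
  n11 'db': ·  [P2 ends]
  n12 'dc': ·  [P3 ends]
  n13 'e': e→14
  n14 'ee': c→15
  n15 'eec': e→16
  n16 'eece': c→17
  n17 'eecec': ·  [P4 ends]
  n18 'da': d→19
  n19 'dad': b→20
  n20 'dadb': b→21
  n21 'dadbb': ·  [P5 ends]

BFS fail/out derivation:
  n1('d'): parent n0 fail=0; on 'd' 0 → fail=0;  out ∅∪∅=∅
  n13('e'): parent n0 fail=0; on 'e' 0 → fail=0;  out ∅∪∅=∅
  n2('dd'): parent n1 fail=0; on 'd' 0 → fail=1;  out ∅∪∅=∅
  n11('db'): parent n1 fail=0; on 'b' 0 → fail=0;  out {2}∪∅={2}
  n12('dc'): parent n1 fail=0; on 'c' 0 → fail=0;  out {3}∪∅={3}
  n14('ee'): parent n13 fail=0; on 'e' 0 → fail=13;  out ∅∪∅=∅
  n18('da'): parent n1 fail=0; on 'a' 0 → fail=0;  out ∅∪∅=∅
  n3('dda'): parent n2 fail=1; on 'a' 1 → fail=18;  out ∅∪∅=∅
  n7('ddb'): parent n2 fail=1; on 'b' 1 → fail=11;  out ∅∪{2}={2}
  n15('eec'): parent n14 fail=13; on 'c' 13→0 → fail=0;  out ∅∪∅=∅
  n19('dad'): parent n18 fail=0; on 'd' 0 → fail=1;  out ∅∪∅=∅
  n4('ddad'): parent n3 fail=18; on 'd' 18 → fail=19;  out ∅∪∅=∅
  n8('ddbe'): parent n7 fail=11; on 'e' 11→0 → fail=13;  out ∅∪∅=∅
  n16('eece'): parent n15 fail=0; on 'e' 0 → fail=13;  out ∅∪∅=∅
  n20('dadb'): parent n19 fail=1; on 'b' 1 → fail=11;  out ∅∪{2}={2}
  n5('ddadb'): parent n4 fail=19; on 'b' 19 → fail=20;  out ∅∪{2}={2}
  n9('ddbeb'): parent n8 fail=13; on 'b' 13→0 → fail=0;  out ∅∪∅=∅
  n17('eecec'): parent n16 fail=13; on 'c' 13→0 → fail=0;  out {4}∪∅={4}
  n21('dadbb'): parent n20 fail=11; on 'b' 11→0 → fail=0;  out {5}∪∅={5}
  n6('ddadbb'): parent n5 fail=20; on 'b' 20 → fail=21;  out {0}∪{5}={0,5}
  n10('ddbebe'): parent n9 fail=0; on 'e' 0 → fail=13;  out {1}∪∅={1}

Text stream:
[0] read 'a'  n0⇒n0
[1] read 'd'  n0⇒n1
[2] read 'e'  n1⇒n13 (via fail)
[3] read 'e'  n13⇒n14
[4] read 'c'  n14⇒n15
[5] read 'e'  n15⇒n16
[6] read 'c'  n16⇒n17  ** P4@[2:6]
[7] read 'e'  n17⇒n13 (via fail)
[8] read 'd'  n13⇒n1 (via fail)
[9] read 'd'  n1⇒n2
[10] read 'b'  n2⇒n7  ** P2@[9:10]
[11] read 'e'  n7⇒n8
[12] read 'b'  n8⇒n9
[13] read 'e'  n9⇒n10  ** P1@[8:13]
[14] read 'd'  n10⇒n1 (via fail)
[15] read 'b'  n1⇒n11  ** P2@[14:15]
[16] read 'd'  n11⇒n1 (via fail)
[17] read 'a'  n1⇒n18
[18] read 'd'  n18⇒n19
[19] read 'b'  n19⇒n20  ** P2@[18:19]
[20] read 'b'  n20⇒n21  ** P5@[16:20]
[21] read 'd'  n21⇒n1 (via fail)
[22] read 'c'  n1⇒n12  ** P3@[21:22]
[23] read 'd'  n12⇒n1 (via fail)

Result: [[6,4],[10,2],[13,1],[15,2],[19,2],[20,5],[22,3]]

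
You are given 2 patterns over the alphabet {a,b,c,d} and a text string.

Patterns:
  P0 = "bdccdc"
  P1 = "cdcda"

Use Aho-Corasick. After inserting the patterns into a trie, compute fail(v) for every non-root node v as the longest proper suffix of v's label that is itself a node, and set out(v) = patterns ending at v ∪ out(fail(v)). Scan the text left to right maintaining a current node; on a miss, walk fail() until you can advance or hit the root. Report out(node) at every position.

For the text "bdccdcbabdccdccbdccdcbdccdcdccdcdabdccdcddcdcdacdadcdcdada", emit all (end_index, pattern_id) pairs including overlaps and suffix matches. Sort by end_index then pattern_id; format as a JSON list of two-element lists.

Build:
Trie (insert patterns):
  n0 'ε': b→1 c→7
  n1 'b': d→2
  n2 'bd': c→3
  n3 'bdc': c→4
  n4 'bdcc': d→5
  n5 'bdccd': c→6
  n6 'bdccdc': ·  [P0 ends]
  n7 'c': d→8
  n8 'cd': c→9
  n9 'cdc': d→10
  n10 'cdcd': a→11
  n11 'cdcda': ·  [P1 ends]

Failure links (BFS by depth):
  n1('b'): parent n0 fail=0; on 'b' 0 → fail=0;  out ∅∪∅=∅
  n7('c'): parent n0 fail=0; on 'c' 0 → fail=0;  out ∅∪∅=∅
  n2('bd'): parent n1 fail=0; on 'd' 0 → fail=0;  out ∅∪∅=∅
  n8('cd'): parent n7 fail=0; on 'd' 0 → fail=0;  out ∅∪∅=∅
  n3('bdc'): parent n2 fail=0; on 'c' 0 → fail=7;  out ∅∪∅=∅
  n9('cdc'): parent n8 fail=0; on 'c' 0 → fail=7;  out ∅∪∅=∅
  n4('bdcc'): parent n3 fail=7; on 'c' 7→0 → fail=7;  out ∅∪∅=∅
  n10('cdcd'): parent n9 fail=7; on 'd' 7 → fail=8;  out ∅∪∅=∅
  n5('bdccd'): parent n4 fail=7; on 'd' 7 → fail=8;  out ∅∪∅=∅
  n11('cdcda'): parent n10 fail=8; on 'a' 8→0 → fail=0;  out {1}∪∅={1}
  n6('bdccdc'): parent n5 fail=8; on 'c' 8 → fail=9;  out {0}∪∅={0}

Text stream:
i=0 'b': node 0→1
i=1 'd': node 1→2
i=2 'c': node 2→3
i=3 'c': node 3→4
i=4 'd': node 4→5
i=5 'c': node 5→6  emit P0@[0:5]
i=6 'b': node 6→1 (via fail)
i=7 'a': node 1→0 (via fail)
i=8 'b': node 0→1
i=9 'd': node 1→2
i=10 'c': node 2→3
i=11 'c': node 3→4
i=12 'd': node 4→5
i=13 'c': node 5→6  emit P0@[8:13]
i=14 'c': node 6→7 (via fail)
i=15 'b': node 7→1 (via fail)
i=16 'd': node 1→2
i=17 'c': node 2→3
i=18 'c': node 3→4
i=19 'd': node 4→5
i=20 'c': node 5→6  emit P0@[15:20]
i=21 'b': node 6→1 (via fail)
i=22 'd': node 1→2
i=23 'c': node 2→3
i=24 'c': node 3→4
i=25 'd': node 4→5
i=26 'c': node 5→6  emit P0@[21:26]
i=27 'd': node 6→10 (via fail)
i=28 'c': node 10→9 (via fail)
i=29 'c': node 9→7 (via fail)
i=30 'd': node 7→8
i=31 'c': node 8→9
i=32 'd': node 9→10
i=33 'a': node 10→11  emit P1@[29:33]
i=34 'b': node 11→1 (via fail)
i=35 'd': node 1→2
i=36 'c': node 2→3
i=37 'c': node 3→4
i=38 'd': node 4→5
i=39 'c': node 5→6  emit P0@[34:39]
i=40 'd': node 6→10 (via fail)
i=41 'd': node 10→0 (via fail)
i=42 'c': node 0→7
i=43 'd': node 7→8
i=44 'c': node 8→9
i=45 'd': node 9→10
i=46 'a': node 10→11  emit P1@[42:46]
i=47 'c': node 11→7 (via fail)
i=48 'd': node 7→8
i=49 'a': node 8→0 (via fail)
i=50 'd': node 0→0
i=51 'c': node 0→7
i=52 'd': node 7→8
i=53 'c': node 8→9
i=54 'd': node 9→10
i=55 'a': node 10→11  emit P1@[51:55]
i=56 'd': node 11→0 (via fail)
i=57 'a': node 0→0

All matches (sorted): [[5,0],[13,0],[20,0],[26,0],[33,1],[39,0],[46,1],[55,1]]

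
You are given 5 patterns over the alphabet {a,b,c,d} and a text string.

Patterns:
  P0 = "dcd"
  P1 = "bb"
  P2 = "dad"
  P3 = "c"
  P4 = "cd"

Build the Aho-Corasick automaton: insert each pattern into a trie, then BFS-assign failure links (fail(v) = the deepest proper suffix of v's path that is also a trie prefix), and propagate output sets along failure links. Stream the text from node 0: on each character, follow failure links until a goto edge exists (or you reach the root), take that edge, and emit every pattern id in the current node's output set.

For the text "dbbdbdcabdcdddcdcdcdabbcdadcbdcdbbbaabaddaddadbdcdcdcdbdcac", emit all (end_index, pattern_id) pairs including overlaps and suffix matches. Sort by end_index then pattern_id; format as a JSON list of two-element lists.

Build automaton:
Trie nodes:
  n0 'ε': b→4 c→8 d→1
  n1 'd': a→6 c→2
  n2 'dc': d→3
  n3 'dcd': ·  ←P0
  n4 'b': b→5
  n5 'bb': ·  ←P1
  n6 'da': d→7
  n7 'dad': ·  ←P2
  n8 'c': d→9  ←P3
  n9 'cd': ·  ←P4

Failure links (BFS by depth):
  n1('d'): parent n0 fail=0; on 'd' 0 → fail=0;  out ∅∪∅=∅
  n4('b'): parent n0 fail=0; on 'b' 0 → fail=0;  out ∅∪∅=∅
  n8('c'): parent n0 fail=0; on 'c' 0 → fail=0;  out {3}∪∅={3}
  n2('dc'): parent n1 fail=0; on 'c' 0 → fail=8;  out ∅∪{3}={3}
  n5('bb'): parent n4 fail=0; on 'b' 0 → fail=4;  out {1}∪∅={1}
  n6('da'): parent n1 fail=0; on 'a' 0 → fail=0;  out ∅∪∅=∅
  n9('cd'): parent n8 fail=0; on 'd' 0 → fail=1;  out {4}∪∅={4}
  n3('dcd'): parent n2 fail=8; on 'd' 8 → fail=9;  out {0}∪{4}={0,4}
  n7('dad'): parent n6 fail=0; on 'd' 0 → fail=1;  out {2}∪∅={2}

Text stream:
i=0 'd': node 0→1
i=1 'b': node 1→4 (fail-walked)
i=2 'b': node 4→5  → match P1@[1:2]
i=3 'd': node 5→1 (fail-walked)
i=4 'b': node 1→4 (fail-walked)
i=5 'd': node 4→1 (fail-walked)
i=6 'c': node 1→2  → match P3@[6:6]
i=7 'a': node 2→0 (fail-walked)
i=8 'b': node 0→4
i=9 'd': node 4→1 (fail-walked)
i=10 'c': node 1→2  → match P3@[10:10]
i=11 'd': node 2→3  → match P0@[9:11],P4@[10:11]
i=12 'd': node 3→1 (fail-walked)
i=13 'd': node 1→1 (fail-walked)
i=14 'c': node 1→2  → match P3@[14:14]
i=15 'd': node 2→3  → match P0@[13:15],P4@[14:15]
i=16 'c': node 3→2 (fail-walked)  → match P3@[16:16]
i=17 'd': node 2→3  → match P0@[15:17],P4@[16:17]
i=18 'c': node 3→2 (fail-walked)  → match P3@[18:18]
i=19 'd': node 2→3  → match P0@[17:19],P4@[18:19]
i=20 'a': node 3→6 (fail-walked)
i=21 'b': node 6→4 (fail-walked)
i=22 'b': node 4→5  → match P1@[21:22]
i=23 'c': node 5→8 (fail-walked)  → match P3@[23:23]
i=24 'd': node 8→9  → match P4@[23:24]
i=25 'a': node 9→6 (fail-walked)
i=26 'd': node 6→7  → match P2@[24:26]
i=27 'c': node 7→2 (fail-walked)  → match P3@[27:27]
i=28 'b': node 2→4 (fail-walked)
i=29 'd': node 4→1 (fail-walked)
i=30 'c': node 1→2  → match P3@[30:30]
i=31 'd': node 2→3  → match P0@[29:31],P4@[30:31]
i=32 'b': node 3→4 (fail-walked)
i=33 'b': node 4→5  → match P1@[32:33]
i=34 'b': node 5→5 (fail-walked)  → match P1@[33:34]
i=35 'a': node 5→0 (fail-walked)
i=36 'a': node 0→0
i=37 'b': node 0→4
i=38 'a': node 4→0 (fail-walked)
i=39 'd': node 0→1
i=40 'd': node 1→1 (fail-walked)
i=41 'a': node 1→6
i=42 'd': node 6→7  → match P2@[40:42]
i=43 'd': node 7→1 (fail-walked)
i=44 'a': node 1→6
i=45 'd': node 6→7  → match P2@[43:45]
i=46 'b': node 7→4 (fail-walked)
i=47 'd': node 4→1 (fail-walked)
i=48 'c': node 1→2  → match P3@[48:48]
i=49 'd': node 2→3  → match P0@[47:49],P4@[48:49]
i=50 'c': node 3→2 (fail-walked)  → match P3@[50:50]
i=51 'd': node 2→3  → match P0@[49:51],P4@[50:51]
i=52 'c': node 3→2 (fail-walked)  → match P3@[52:52]
i=53 'd': node 2→3  → match P0@[51:53],P4@[52:53]
i=54 'b': node 3→4 (fail-walked)
i=55 'd': node 4→1 (fail-walked)
i=56 'c': node 1→2  → match P3@[56:56]
i=57 'a': node 2→0 (fail-walked)
i=58 'c': node 0→8  → match P3@[58:58]

Matches: [[2,1],[6,3],[10,3],[11,0],[11,4],[14,3],[15,0],[15,4],[16,3],[17,0],[17,4],[18,3],[19,0],[19,4],[22,1],[23,3],[24,4],[26,2],[27,3],[30,3],[31,0],[31,4],[33,1],[34,1],[42,2],[45,2],[48,3],[49,0],[49,4],[50,3],[51,0],[51,4],[52,3],[53,0],[53,4],[56,3],[58,3]]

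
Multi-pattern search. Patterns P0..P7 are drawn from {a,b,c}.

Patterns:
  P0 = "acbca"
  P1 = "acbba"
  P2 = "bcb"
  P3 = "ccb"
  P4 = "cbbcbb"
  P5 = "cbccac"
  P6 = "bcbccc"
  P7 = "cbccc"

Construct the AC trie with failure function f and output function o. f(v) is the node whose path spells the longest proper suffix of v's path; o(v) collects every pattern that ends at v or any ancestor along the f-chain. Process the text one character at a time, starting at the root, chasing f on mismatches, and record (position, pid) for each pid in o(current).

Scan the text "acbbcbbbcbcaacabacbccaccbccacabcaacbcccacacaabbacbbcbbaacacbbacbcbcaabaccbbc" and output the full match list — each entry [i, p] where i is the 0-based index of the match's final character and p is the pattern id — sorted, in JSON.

Construct AC machine:
Trie nodes:
  n0 'ε': a→1 b→8 c→11
  n1 'a': c→2
  n2 'ac': b→3
  n3 'acb': b→6 c→4
  n4 'acbc': a→5
  n5 'acbca': ·  [P0 ends]
  n6 'acbb': a→7
  n7 'acbba': ·  [P1 ends]
  n8 'b': c→9
  n9 'bc': b→10
  n10 'bcb': c→23  [P2 ends]
  n11 'c': b→14 c→12
  n12 'cc': b→13
  n13 'ccb': ·  [P3 ends]
  n14 'cb': b→15 c→19
  n15 'cbb': c→16
  n16 'cbbc': b→17
  n17 'cbbcb': b→18
  n18 'cbbcbb': ·  [P4 ends]
  n19 'cbc': c→20
  n20 'cbcc': a→21 c→26
  n21 'cbcca': c→22
  n22 'cbccac': ·  [P5 ends]
  n23 'bcbc': c→24
  n24 'bcbcc': c→25
  n25 'bcbccc': ·  [P6 ends]
  n26 'cbccc': ·  [P7 ends]

BFS fail/out derivation:
  fail(1) 'a': from fail(0)=0 chase 'a': 0 ⇒ 0;  out=∅∪out(0)=∅
  fail(8) 'b': from fail(0)=0 chase 'b': 0 ⇒ 0;  out=∅∪out(0)=∅
  fail(11) 'c': from fail(0)=0 chase 'c': 0 ⇒ 0;  out=∅∪out(0)=∅
  fail(2) 'ac': from fail(1)=0 chase 'c': 0 ⇒ 11;  out=∅∪out(11)=∅
  fail(9) 'bc': from fail(8)=0 chase 'c': 0 ⇒ 11;  out=∅∪out(11)=∅
  fail(12) 'cc': from fail(11)=0 chase 'c': 0 ⇒ 11;  out=∅∪out(11)=∅
  fail(14) 'cb': from fail(11)=0 chase 'b': 0 ⇒ 8;  out=∅∪out(8)=∅
  fail(3) 'acb': from fail(2)=11 chase 'b': 11 ⇒ 14;  out=∅∪out(14)=∅
  fail(10) 'bcb': from fail(9)=11 chase 'b': 11 ⇒ 14;  out={2}∪out(14)={2}
  fail(13) 'ccb': from fail(12)=11 chase 'b': 11 ⇒ 14;  out={3}∪out(14)={3}
  fail(15) 'cbb': from fail(14)=8 chase 'b': 8→0 ⇒ 8;  out=∅∪out(8)=∅
  fail(19) 'cbc': from fail(14)=8 chase 'c': 8 ⇒ 9;  out=∅∪out(9)=∅
  fail(4) 'acbc': from fail(3)=14 chase 'c': 14 ⇒ 19;  out=∅∪out(19)=∅
  fail(6) 'acbb': from fail(3)=14 chase 'b': 14 ⇒ 15;  out=∅∪out(15)=∅
  fail(16) 'cbbc': from fail(15)=8 chase 'c': 8 ⇒ 9;  out=∅∪out(9)=∅
  fail(20) 'cbcc': from fail(19)=9 chase 'c': 9→11 ⇒ 12;  out=∅∪out(12)=∅
  fail(23) 'bcbc': from fail(10)=14 chase 'c': 14 ⇒ 19;  out=∅∪out(19)=∅
  fail(5) 'acbca': from fail(4)=19 chase 'a': 19→9→11→0 ⇒ 1;  out={0}∪out(1)={0}
  fail(7) 'acbba': from fail(6)=15 chase 'a': 15→8→0 ⇒ 1;  out={1}∪out(1)={1}
  fail(17) 'cbbcb': from fail(16)=9 chase 'b': 9 ⇒ 10;  out=∅∪out(10)={2}
  fail(21) 'cbcca': from fail(20)=12 chase 'a': 12→11→0 ⇒ 1;  out=∅∪out(1)=∅
  fail(24) 'bcbcc': from fail(23)=19 chase 'c': 19 ⇒ 20;  out=∅∪out(20)=∅
  fail(26) 'cbccc': from fail(20)=12 chase 'c': 12→11 ⇒ 12;  out={7}∪out(12)={7}
  fail(18) 'cbbcbb': from fail(17)=10 chase 'b': 10→14 ⇒ 15;  out={4}∪out(15)={4}
  fail(22) 'cbccac': from fail(21)=1 chase 'c': 1 ⇒ 2;  out={5}∪out(2)={5}
  fail(25) 'bcbccc': from fail(24)=20 chase 'c': 20 ⇒ 26;  out={6}∪out(26)={6,7}

Run:
[0] read 'a'  n0⇒n1
[1] read 'c'  n1⇒n2
[2] read 'b'  n2⇒n3
[3] read 'b'  n3⇒n6
[4] read 'c'  n6⇒n16 ·f
[5] read 'b'  n16⇒n17  → match P2@[3:5]
[6] read 'b'  n17⇒n18  → match P4@[1:6]
[7] read 'b'  n18⇒n8 ·f
[8] read 'c'  n8⇒n9
[9] read 'b'  n9⇒n10  → match P2@[7:9]
[10] read 'c'  n10⇒n23
[11] read 'a'  n23⇒n1 ·f
[12] read 'a'  n1⇒n1 ·f
[13] read 'c'  n1⇒n2
[14] read 'a'  n2⇒n1 ·f
[15] read 'b'  n1⇒n8 ·f
[16] read 'a'  n8⇒n1 ·f
[17] read 'c'  n1⇒n2
[18] read 'b'  n2⇒n3
[19] read 'c'  n3⇒n4
[20] read 'c'  n4⇒n20 ·f
[21] read 'a'  n20⇒n21
[22] read 'c'  n21⇒n22  → match P5@[17:22]
[23] read 'c'  n22⇒n12 ·f
[24] read 'b'  n12⇒n13  → match P3@[22:24]
[25] read 'c'  n13⇒n19 ·f
[26] read 'c'  n19⇒n20
[27] read 'a'  n20⇒n21
[28] read 'c'  n21⇒n22  → match P5@[23:28]
[29] read 'a'  n22⇒n1 ·f
[30] read 'b'  n1⇒n8 ·f
[31] read 'c'  n8⇒n9
[32] read 'a'  n9⇒n1 ·f
[33] read 'a'  n1⇒n1 ·f
[34] read 'c'  n1⇒n2
[35] read 'b'  n2⇒n3
[36] read 'c'  n3⇒n4
[37] read 'c'  n4⇒n20 ·f
[38] read 'c'  n20⇒n26  → match P7@[34:38]
[39] read 'a'  n26⇒n1 ·f
[40] read 'c'  n1⇒n2
[41] read 'a'  n2⇒n1 ·f
[42] read 'c'  n1⇒n2
[43] read 'a'  n2⇒n1 ·f
[44] read 'a'  n1⇒n1 ·f
[45] read 'b'  n1⇒n8 ·f
[46] read 'b'  n8⇒n8 ·f
[47] read 'a'  n8⇒n1 ·f
[48] read 'c'  n1⇒n2
[49] read 'b'  n2⇒n3
[50] read 'b'  n3⇒n6
[51] read 'c'  n6⇒n16 ·f
[52] read 'b'  n16⇒n17  → match P2@[50:52]
[53] read 'b'  n17⇒n18  → match P4@[48:53]
[54] read 'a'  n18⇒n1 ·f
[55] read 'a'  n1⇒n1 ·f
[56] read 'c'  n1⇒n2
[57] read 'a'  n2⇒n1 ·f
[58] read 'c'  n1⇒n2
[59] read 'b'  n2⇒n3
[60] read 'b'  n3⇒n6
[61] read 'a'  n6⇒n7  → match P1@[57:61]
[62] read 'c'  n7⇒n2 ·f
[63] read 'b'  n2⇒n3
[64] read 'c'  n3⇒n4
[65] read 'b'  n4⇒n10 ·f  → match P2@[63:65]
[66] read 'c'  n10⇒n23
[67] read 'a'  n23⇒n1 ·f
[68] read 'a'  n1⇒n1 ·f
[69] read 'b'  n1⇒n8 ·f
[70] read 'a'  n8⇒n1 ·f
[71] read 'c'  n1⇒n2
[72] read 'c'  n2⇒n12 ·f
[73] read 'b'  n12⇒n13  → match P3@[71:73]
[74] read 'b'  n13⇒n15 ·f
[75] read 'c'  n15⇒n16

All matches (sorted): [[5,2],[6,4],[9,2],[22,5],[24,3],[28,5],[38,7],[52,2],[53,4],[61,1],[65,2],[73,3]]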